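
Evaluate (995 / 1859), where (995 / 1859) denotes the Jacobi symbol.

1

Both 995 ≡ 3 and 1859 ≡ 3 (mod 4), so reciprocity gives (995 / 1859) = -(1859 / 995). Reduce: 1859 ≡ 864 (mod 995). Now have -(864 / 995).
Factor out 2: 864 = 2^5·27. Since 995 ≡ 3 (mod 8), (2 / 995) = -1, and (2 / 995)^5 = -1. Now have (27 / 995).
Both 27 ≡ 3 and 995 ≡ 3 (mod 4), so reciprocity gives (27 / 995) = -(995 / 27). Reduce: 995 ≡ 23 (mod 27). Now have -(23 / 27).
Both 23 ≡ 3 and 27 ≡ 3 (mod 4), so reciprocity gives (23 / 27) = -(27 / 23). Reduce: 27 ≡ 4 (mod 23). Now have (4 / 23).
Factor out 2: 4 = 2^2. Since 23 ≡ 7 (mod 8), (2 / 23) = +1, and (2 / 23)^2 = +1. Now have (1 / 23).
(1 / 23) = 1. Collecting the sign factors: 1.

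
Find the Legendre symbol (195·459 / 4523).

By multiplicativity, (195·459 / 4523) = (195 / 4523)·(459 / 4523).
First factor (195 / 4523):
Both 195 ≡ 3 and 4523 ≡ 3 (mod 4), so reciprocity gives (195 / 4523) = -(4523 / 195). Reduce: 4523 ≡ 38 (mod 195). Now have -(38 / 195).
Factor out 2: 38 = 2·19. Since 195 ≡ 3 (mod 8), (2 / 195) = -1. Now have (19 / 195).
Both 19 ≡ 3 and 195 ≡ 3 (mod 4), so reciprocity gives (19 / 195) = -(195 / 19). Reduce: 195 ≡ 5 (mod 19). Now have -(5 / 19).
5 ≡ 1 (mod 4), so quadratic reciprocity gives (5 / 19) = (19 / 5). Reduce: 19 ≡ 4 (mod 5). Now have -(4 / 5).
Factor out 2: 4 = 2^2. Since 5 ≡ 5 (mod 8), (2 / 5) = -1, and (2 / 5)^2 = +1. Now have -(1 / 5).
(1 / 5) = 1. Collecting the sign factors: -1.
Second factor (459 / 4523):
Both 459 ≡ 3 and 4523 ≡ 3 (mod 4), so reciprocity gives (459 / 4523) = -(4523 / 459). Reduce: 4523 ≡ 392 (mod 459). Now have -(392 / 459).
Factor out 2: 392 = 2^3·49. Since 459 ≡ 3 (mod 8), (2 / 459) = -1, and (2 / 459)^3 = -1. Now have (49 / 459).
49 ≡ 1 (mod 4), so quadratic reciprocity gives (49 / 459) = (459 / 49). Reduce: 459 ≡ 18 (mod 49). Now have (18 / 49).
Factor out 2: 18 = 2·9. Since 49 ≡ 1 (mod 8), (2 / 49) = +1. Now have (9 / 49).
9 ≡ 1 (mod 4), so quadratic reciprocity gives (9 / 49) = (49 / 9). Reduce: 49 ≡ 4 (mod 9). Now have (4 / 9).
Factor out 2: 4 = 2^2. Since 9 ≡ 1 (mod 8), (2 / 9) = +1, and (2 / 9)^2 = +1. Now have (1 / 9).
(1 / 9) = 1. Collecting the sign factors: 1.
Product: (-1)·(1) = -1.

-1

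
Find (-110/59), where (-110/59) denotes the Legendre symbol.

(-110/59)
  = (8/59)    [-110 ≡ 8 mod 59]
  = -(1/59)    [59 ≡ 3 mod 8 ⇒ (2/59)^3 = -1]
  = -1    [(1/59) = 1]

-1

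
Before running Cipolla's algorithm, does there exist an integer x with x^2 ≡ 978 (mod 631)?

no

(978/631)
  = (347/631)    [978 ≡ 347 mod 631]
  = -(631/347)    [QR: both ≡ 3 mod 4, sign flips]
  = -(284/347)    [631 ≡ 284 mod 347]
  = -(71/347)    [347 ≡ 3 mod 8 ⇒ (2/347)^2 = +1]
  = (347/71)    [QR: both ≡ 3 mod 4, sign flips]
  = (63/71)    [347 ≡ 63 mod 71]
  = -(71/63)    [QR: both ≡ 3 mod 4, sign flips]
  = -(8/63)    [71 ≡ 8 mod 63]
  = -(1/63)    [63 ≡ 7 mod 8 ⇒ (2/63)^3 = +1]
  = -1    [(1/63) = 1]
(978/631) = -1, and 631 is prime, so 978 is not a quadratic residue mod 631.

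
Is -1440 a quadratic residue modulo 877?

yes

Reduce the numerator: -1440 ≡ 314 (mod 877), so (-1440/877) = (314/877).
Factor out 2: 314 = 2·157. Since 877 ≡ 5 (mod 8), (2/877) = -1. Now have -(157/877).
157 ≡ 1 (mod 4), so quadratic reciprocity gives (157/877) = (877/157). Reduce: 877 ≡ 92 (mod 157). Now have -(92/157).
Factor out 2: 92 = 2^2·23. Since 157 ≡ 5 (mod 8), (2/157) = -1, and (2/157)^2 = +1. Now have -(23/157).
157 ≡ 1 (mod 4), so quadratic reciprocity gives (23/157) = (157/23). Reduce: 157 ≡ 19 (mod 23). Now have -(19/23).
Both 19 ≡ 3 and 23 ≡ 3 (mod 4), so reciprocity gives (19/23) = -(23/19). Reduce: 23 ≡ 4 (mod 19). Now have (4/19).
Factor out 2: 4 = 2^2. Since 19 ≡ 3 (mod 8), (2/19) = -1, and (2/19)^2 = +1. Now have (1/19).
(1/19) = 1. Collecting the sign factors: 1.
(-1440/877) = 1, and 877 is prime, so -1440 is a quadratic residue mod 877.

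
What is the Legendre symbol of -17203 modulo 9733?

Pull out -1: (-17203/9733) = (-1/9733)·(17203/9733). Since 9733 ≡ 1 (mod 4), (-1/9733) = +1. Now have (17203/9733).
Reduce the numerator: 17203 ≡ 7470 (mod 9733), so (17203/9733) = (7470/9733).
Factor out 2: 7470 = 2·3735. Since 9733 ≡ 5 (mod 8), (2/9733) = -1. Now have -(3735/9733).
9733 ≡ 1 (mod 4), so quadratic reciprocity gives (3735/9733) = (9733/3735). Reduce: 9733 ≡ 2263 (mod 3735). Now have -(2263/3735).
Both 2263 ≡ 3 and 3735 ≡ 3 (mod 4), so reciprocity gives (2263/3735) = -(3735/2263). Reduce: 3735 ≡ 1472 (mod 2263). Now have (1472/2263).
Factor out 2: 1472 = 2^6·23. Since 2263 ≡ 7 (mod 8), (2/2263) = +1, and (2/2263)^6 = +1. Now have (23/2263).
Both 23 ≡ 3 and 2263 ≡ 3 (mod 4), so reciprocity gives (23/2263) = -(2263/23). Reduce: 2263 ≡ 9 (mod 23). Now have -(9/23).
9 ≡ 1 (mod 4), so quadratic reciprocity gives (9/23) = (23/9). Reduce: 23 ≡ 5 (mod 9). Now have -(5/9).
5 ≡ 1 (mod 4), so quadratic reciprocity gives (5/9) = (9/5). Reduce: 9 ≡ 4 (mod 5). Now have -(4/5).
Factor out 2: 4 = 2^2. Since 5 ≡ 5 (mod 8), (2/5) = -1, and (2/5)^2 = +1. Now have -(1/5).
(1/5) = 1. Collecting the sign factors: -1.

-1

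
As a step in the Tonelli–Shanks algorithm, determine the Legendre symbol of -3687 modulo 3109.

(-3687 / 3109)
  = (3687 / 3109)    [3109 ≡ 1 mod 4 ⇒ (-1 / 3109) = +1]
  = (578 / 3109)    [3687 ≡ 578 mod 3109]
  = -(289 / 3109)    [3109 ≡ 5 mod 8 ⇒ (2 / 3109) = -1]
  = -(3109 / 289)    [QR: 289 ≡ 1 mod 4, sign kept]
  = -(219 / 289)    [3109 ≡ 219 mod 289]
  = -(289 / 219)    [QR: 289 ≡ 1 mod 4, sign kept]
  = -(70 / 219)    [289 ≡ 70 mod 219]
  = (35 / 219)    [219 ≡ 3 mod 8 ⇒ (2 / 219) = -1]
  = -(219 / 35)    [QR: both ≡ 3 mod 4, sign flips]
  = -(9 / 35)    [219 ≡ 9 mod 35]
  = -(35 / 9)    [QR: 9 ≡ 1 mod 4, sign kept]
  = -(8 / 9)    [35 ≡ 8 mod 9]
  = -(1 / 9)    [9 ≡ 1 mod 8 ⇒ (2 / 9)^3 = +1]
  = -1    [(1 / 9) = 1]

-1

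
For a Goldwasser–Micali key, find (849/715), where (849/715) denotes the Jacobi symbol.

-1

(849/715)
  = (134/715)    [849 ≡ 134 mod 715]
  = -(67/715)    [715 ≡ 3 mod 8 ⇒ (2/715) = -1]
  = (715/67)    [QR: both ≡ 3 mod 4, sign flips]
  = (45/67)    [715 ≡ 45 mod 67]
  = (67/45)    [QR: 45 ≡ 1 mod 4, sign kept]
  = (22/45)    [67 ≡ 22 mod 45]
  = -(11/45)    [45 ≡ 5 mod 8 ⇒ (2/45) = -1]
  = -(45/11)    [QR: 45 ≡ 1 mod 4, sign kept]
  = -(1/11)    [45 ≡ 1 mod 11]
  = -1    [(1/11) = 1]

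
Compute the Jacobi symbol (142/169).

(142/169)
  = (71/169)    [169 ≡ 1 mod 8 ⇒ (2/169) = +1]
  = (169/71)    [QR: 169 ≡ 1 mod 4, sign kept]
  = (27/71)    [169 ≡ 27 mod 71]
  = -(71/27)    [QR: both ≡ 3 mod 4, sign flips]
  = -(17/27)    [71 ≡ 17 mod 27]
  = -(27/17)    [QR: 17 ≡ 1 mod 4, sign kept]
  = -(10/17)    [27 ≡ 10 mod 17]
  = -(5/17)    [17 ≡ 1 mod 8 ⇒ (2/17) = +1]
  = -(17/5)    [QR: 5 ≡ 1 mod 4, sign kept]
  = -(2/5)    [17 ≡ 2 mod 5]
  = (1/5)    [5 ≡ 5 mod 8 ⇒ (2/5) = -1]
  = 1    [(1/5) = 1]

1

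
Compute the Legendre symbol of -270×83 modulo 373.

By multiplicativity, (-270·83|373) = (-270|373)·(83|373).
First factor (-270|373):
Reduce the numerator: -270 ≡ 103 (mod 373), so (-270|373) = (103|373).
373 ≡ 1 (mod 4), so quadratic reciprocity gives (103|373) = (373|103). Reduce: 373 ≡ 64 (mod 103). Now have (64|103).
Factor out 2: 64 = 2^6. Since 103 ≡ 7 (mod 8), (2|103) = +1, and (2|103)^6 = +1. Now have (1|103).
(1|103) = 1. Collecting the sign factors: 1.
Second factor (83|373):
373 ≡ 1 (mod 4), so quadratic reciprocity gives (83|373) = (373|83). Reduce: 373 ≡ 41 (mod 83). Now have (41|83).
41 ≡ 1 (mod 4), so quadratic reciprocity gives (41|83) = (83|41). Reduce: 83 ≡ 1 (mod 41). Now have (1|41).
(1|41) = 1. Collecting the sign factors: 1.
Product: (1)·(1) = 1.

1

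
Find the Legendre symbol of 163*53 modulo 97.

1

By multiplicativity, (163·53|97) = (163|97)·(53|97).
First factor (163|97):
Reduce the numerator: 163 ≡ 66 (mod 97), so (163|97) = (66|97).
Factor out 2: 66 = 2·33. Since 97 ≡ 1 (mod 8), (2|97) = +1. Now have (33|97).
33 ≡ 1 (mod 4), so quadratic reciprocity gives (33|97) = (97|33). Reduce: 97 ≡ 31 (mod 33). Now have (31|33).
33 ≡ 1 (mod 4), so quadratic reciprocity gives (31|33) = (33|31). Reduce: 33 ≡ 2 (mod 31). Now have (2|31).
Factor out 2: 2 = 2. Since 31 ≡ 7 (mod 8), (2|31) = +1. Now have (1|31).
(1|31) = 1. Collecting the sign factors: 1.
Second factor (53|97):
53 ≡ 1 (mod 4), so quadratic reciprocity gives (53|97) = (97|53). Reduce: 97 ≡ 44 (mod 53). Now have (44|53).
Factor out 2: 44 = 2^2·11. Since 53 ≡ 5 (mod 8), (2|53) = -1, and (2|53)^2 = +1. Now have (11|53).
53 ≡ 1 (mod 4), so quadratic reciprocity gives (11|53) = (53|11). Reduce: 53 ≡ 9 (mod 11). Now have (9|11).
9 ≡ 1 (mod 4), so quadratic reciprocity gives (9|11) = (11|9). Reduce: 11 ≡ 2 (mod 9). Now have (2|9).
Factor out 2: 2 = 2. Since 9 ≡ 1 (mod 8), (2|9) = +1. Now have (1|9).
(1|9) = 1. Collecting the sign factors: 1.
Product: (1)·(1) = 1.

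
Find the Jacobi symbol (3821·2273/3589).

1

By multiplicativity, (3821·2273/3589) = (3821/3589)·(2273/3589).
First factor (3821/3589):
(3821/3589)
  = (232/3589)    [3821 ≡ 232 mod 3589]
  = -(29/3589)    [3589 ≡ 5 mod 8 ⇒ (2/3589)^3 = -1]
  = -(3589/29)    [QR: 29 ≡ 1 mod 4, sign kept]
  = -(22/29)    [3589 ≡ 22 mod 29]
  = (11/29)    [29 ≡ 5 mod 8 ⇒ (2/29) = -1]
  = (29/11)    [QR: 29 ≡ 1 mod 4, sign kept]
  = (7/11)    [29 ≡ 7 mod 11]
  = -(11/7)    [QR: both ≡ 3 mod 4, sign flips]
  = -(4/7)    [11 ≡ 4 mod 7]
  = -(1/7)    [7 ≡ 7 mod 8 ⇒ (2/7)^2 = +1]
  = -1    [(1/7) = 1]
Second factor (2273/3589):
(2273/3589)
  = (3589/2273)    [QR: 2273 ≡ 1 mod 4, sign kept]
  = (1316/2273)    [3589 ≡ 1316 mod 2273]
  = (329/2273)    [2273 ≡ 1 mod 8 ⇒ (2/2273)^2 = +1]
  = (2273/329)    [QR: 329 ≡ 1 mod 4, sign kept]
  = (299/329)    [2273 ≡ 299 mod 329]
  = (329/299)    [QR: 329 ≡ 1 mod 4, sign kept]
  = (30/299)    [329 ≡ 30 mod 299]
  = -(15/299)    [299 ≡ 3 mod 8 ⇒ (2/299) = -1]
  = (299/15)    [QR: both ≡ 3 mod 4, sign flips]
  = (14/15)    [299 ≡ 14 mod 15]
  = (7/15)    [15 ≡ 7 mod 8 ⇒ (2/15) = +1]
  = -(15/7)    [QR: both ≡ 3 mod 4, sign flips]
  = -(1/7)    [15 ≡ 1 mod 7]
  = -1    [(1/7) = 1]
Product: (-1)·(-1) = 1.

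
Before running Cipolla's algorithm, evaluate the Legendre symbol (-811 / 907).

Reduce the numerator: -811 ≡ 96 (mod 907), so (-811 / 907) = (96 / 907).
Factor out 2: 96 = 2^5·3. Since 907 ≡ 3 (mod 8), (2 / 907) = -1, and (2 / 907)^5 = -1. Now have -(3 / 907).
Both 3 ≡ 3 and 907 ≡ 3 (mod 4), so reciprocity gives (3 / 907) = -(907 / 3). Reduce: 907 ≡ 1 (mod 3). Now have (1 / 3).
(1 / 3) = 1. Collecting the sign factors: 1.

1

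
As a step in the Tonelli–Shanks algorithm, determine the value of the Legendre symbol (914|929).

-1

(914|929)
  = (457|929)    [929 ≡ 1 mod 8 ⇒ (2|929) = +1]
  = (929|457)    [QR: 457 ≡ 1 mod 4, sign kept]
  = (15|457)    [929 ≡ 15 mod 457]
  = (457|15)    [QR: 457 ≡ 1 mod 4, sign kept]
  = (7|15)    [457 ≡ 7 mod 15]
  = -(15|7)    [QR: both ≡ 3 mod 4, sign flips]
  = -(1|7)    [15 ≡ 1 mod 7]
  = -1    [(1|7) = 1]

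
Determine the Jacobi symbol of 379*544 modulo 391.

By multiplicativity, (379·544 / 391) = (379 / 391)·(544 / 391).
First factor (379 / 391):
(379 / 391)
  = -(391 / 379)    [QR: both ≡ 3 mod 4, sign flips]
  = -(12 / 379)    [391 ≡ 12 mod 379]
  = -(3 / 379)    [379 ≡ 3 mod 8 ⇒ (2 / 379)^2 = +1]
  = (379 / 3)    [QR: both ≡ 3 mod 4, sign flips]
  = (1 / 3)    [379 ≡ 1 mod 3]
  = 1    [(1 / 3) = 1]
Second factor (544 / 391):
(544 / 391)
  = (153 / 391)    [544 ≡ 153 mod 391]
  = (391 / 153)    [QR: 153 ≡ 1 mod 4, sign kept]
  = (85 / 153)    [391 ≡ 85 mod 153]
  = (153 / 85)    [QR: 85 ≡ 1 mod 4, sign kept]
  = (68 / 85)    [153 ≡ 68 mod 85]
  = (17 / 85)    [85 ≡ 5 mod 8 ⇒ (2 / 85)^2 = +1]
  = (85 / 17)    [QR: 17 ≡ 1 mod 4, sign kept]
  = (0 / 17)    [85 ≡ 0 mod 17]
  = 0    [numerator 0, gcd > 1]
Product: (1)·(0) = 0.

0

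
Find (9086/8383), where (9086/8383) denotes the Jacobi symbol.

-1

(9086/8383)
  = (703/8383)    [9086 ≡ 703 mod 8383]
  = -(8383/703)    [QR: both ≡ 3 mod 4, sign flips]
  = -(650/703)    [8383 ≡ 650 mod 703]
  = -(325/703)    [703 ≡ 7 mod 8 ⇒ (2/703) = +1]
  = -(703/325)    [QR: 325 ≡ 1 mod 4, sign kept]
  = -(53/325)    [703 ≡ 53 mod 325]
  = -(325/53)    [QR: 53 ≡ 1 mod 4, sign kept]
  = -(7/53)    [325 ≡ 7 mod 53]
  = -(53/7)    [QR: 53 ≡ 1 mod 4, sign kept]
  = -(4/7)    [53 ≡ 4 mod 7]
  = -(1/7)    [7 ≡ 7 mod 8 ⇒ (2/7)^2 = +1]
  = -1    [(1/7) = 1]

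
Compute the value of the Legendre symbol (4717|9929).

-1

(4717|9929)
  = (9929|4717)    [QR: 4717 ≡ 1 mod 4, sign kept]
  = (495|4717)    [9929 ≡ 495 mod 4717]
  = (4717|495)    [QR: 4717 ≡ 1 mod 4, sign kept]
  = (262|495)    [4717 ≡ 262 mod 495]
  = (131|495)    [495 ≡ 7 mod 8 ⇒ (2|495) = +1]
  = -(495|131)    [QR: both ≡ 3 mod 4, sign flips]
  = -(102|131)    [495 ≡ 102 mod 131]
  = (51|131)    [131 ≡ 3 mod 8 ⇒ (2|131) = -1]
  = -(131|51)    [QR: both ≡ 3 mod 4, sign flips]
  = -(29|51)    [131 ≡ 29 mod 51]
  = -(51|29)    [QR: 29 ≡ 1 mod 4, sign kept]
  = -(22|29)    [51 ≡ 22 mod 29]
  = (11|29)    [29 ≡ 5 mod 8 ⇒ (2|29) = -1]
  = (29|11)    [QR: 29 ≡ 1 mod 4, sign kept]
  = (7|11)    [29 ≡ 7 mod 11]
  = -(11|7)    [QR: both ≡ 3 mod 4, sign flips]
  = -(4|7)    [11 ≡ 4 mod 7]
  = -(1|7)    [7 ≡ 7 mod 8 ⇒ (2|7)^2 = +1]
  = -1    [(1|7) = 1]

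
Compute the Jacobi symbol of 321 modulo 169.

1

(321|169)
  = (152|169)    [321 ≡ 152 mod 169]
  = (19|169)    [169 ≡ 1 mod 8 ⇒ (2|169)^3 = +1]
  = (169|19)    [QR: 169 ≡ 1 mod 4, sign kept]
  = (17|19)    [169 ≡ 17 mod 19]
  = (19|17)    [QR: 17 ≡ 1 mod 4, sign kept]
  = (2|17)    [19 ≡ 2 mod 17]
  = (1|17)    [17 ≡ 1 mod 8 ⇒ (2|17) = +1]
  = 1    [(1|17) = 1]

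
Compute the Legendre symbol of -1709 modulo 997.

-1

Pull out -1: (-1709/997) = (-1/997)·(1709/997). Since 997 ≡ 1 (mod 4), (-1/997) = +1. Now have (1709/997).
Reduce the numerator: 1709 ≡ 712 (mod 997), so (1709/997) = (712/997).
Factor out 2: 712 = 2^3·89. Since 997 ≡ 5 (mod 8), (2/997) = -1, and (2/997)^3 = -1. Now have -(89/997).
89 ≡ 1 (mod 4), so quadratic reciprocity gives (89/997) = (997/89). Reduce: 997 ≡ 18 (mod 89). Now have -(18/89).
Factor out 2: 18 = 2·9. Since 89 ≡ 1 (mod 8), (2/89) = +1. Now have -(9/89).
9 ≡ 1 (mod 4), so quadratic reciprocity gives (9/89) = (89/9). Reduce: 89 ≡ 8 (mod 9). Now have -(8/9).
Factor out 2: 8 = 2^3. Since 9 ≡ 1 (mod 8), (2/9) = +1, and (2/9)^3 = +1. Now have -(1/9).
(1/9) = 1. Collecting the sign factors: -1.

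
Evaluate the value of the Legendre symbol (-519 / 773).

-1

Reduce the numerator: -519 ≡ 254 (mod 773), so (-519 / 773) = (254 / 773).
Factor out 2: 254 = 2·127. Since 773 ≡ 5 (mod 8), (2 / 773) = -1. Now have -(127 / 773).
773 ≡ 1 (mod 4), so quadratic reciprocity gives (127 / 773) = (773 / 127). Reduce: 773 ≡ 11 (mod 127). Now have -(11 / 127).
Both 11 ≡ 3 and 127 ≡ 3 (mod 4), so reciprocity gives (11 / 127) = -(127 / 11). Reduce: 127 ≡ 6 (mod 11). Now have (6 / 11).
Factor out 2: 6 = 2·3. Since 11 ≡ 3 (mod 8), (2 / 11) = -1. Now have -(3 / 11).
Both 3 ≡ 3 and 11 ≡ 3 (mod 4), so reciprocity gives (3 / 11) = -(11 / 3). Reduce: 11 ≡ 2 (mod 3). Now have (2 / 3).
Factor out 2: 2 = 2. Since 3 ≡ 3 (mod 8), (2 / 3) = -1. Now have -(1 / 3).
(1 / 3) = 1. Collecting the sign factors: -1.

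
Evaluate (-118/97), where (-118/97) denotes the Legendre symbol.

-1

Pull out -1: (-118/97) = (-1/97)·(118/97). Since 97 ≡ 1 (mod 4), (-1/97) = +1. Now have (118/97).
Reduce the numerator: 118 ≡ 21 (mod 97), so (118/97) = (21/97).
21 ≡ 1 (mod 4), so quadratic reciprocity gives (21/97) = (97/21). Reduce: 97 ≡ 13 (mod 21). Now have (13/21).
13 ≡ 1 (mod 4), so quadratic reciprocity gives (13/21) = (21/13). Reduce: 21 ≡ 8 (mod 13). Now have (8/13).
Factor out 2: 8 = 2^3. Since 13 ≡ 5 (mod 8), (2/13) = -1, and (2/13)^3 = -1. Now have -(1/13).
(1/13) = 1. Collecting the sign factors: -1.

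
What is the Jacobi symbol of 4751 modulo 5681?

-1

(4751 / 5681)
  = (5681 / 4751)    [QR: 5681 ≡ 1 mod 4, sign kept]
  = (930 / 4751)    [5681 ≡ 930 mod 4751]
  = (465 / 4751)    [4751 ≡ 7 mod 8 ⇒ (2 / 4751) = +1]
  = (4751 / 465)    [QR: 465 ≡ 1 mod 4, sign kept]
  = (101 / 465)    [4751 ≡ 101 mod 465]
  = (465 / 101)    [QR: 101 ≡ 1 mod 4, sign kept]
  = (61 / 101)    [465 ≡ 61 mod 101]
  = (101 / 61)    [QR: 61 ≡ 1 mod 4, sign kept]
  = (40 / 61)    [101 ≡ 40 mod 61]
  = -(5 / 61)    [61 ≡ 5 mod 8 ⇒ (2 / 61)^3 = -1]
  = -(61 / 5)    [QR: 5 ≡ 1 mod 4, sign kept]
  = -(1 / 5)    [61 ≡ 1 mod 5]
  = -1    [(1 / 5) = 1]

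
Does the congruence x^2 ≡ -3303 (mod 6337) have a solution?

Reduce the numerator: -3303 ≡ 3034 (mod 6337), so (-3303|6337) = (3034|6337).
Factor out 2: 3034 = 2·1517. Since 6337 ≡ 1 (mod 8), (2|6337) = +1. Now have (1517|6337).
1517 ≡ 1 (mod 4), so quadratic reciprocity gives (1517|6337) = (6337|1517). Reduce: 6337 ≡ 269 (mod 1517). Now have (269|1517).
269 ≡ 1 (mod 4), so quadratic reciprocity gives (269|1517) = (1517|269). Reduce: 1517 ≡ 172 (mod 269). Now have (172|269).
Factor out 2: 172 = 2^2·43. Since 269 ≡ 5 (mod 8), (2|269) = -1, and (2|269)^2 = +1. Now have (43|269).
269 ≡ 1 (mod 4), so quadratic reciprocity gives (43|269) = (269|43). Reduce: 269 ≡ 11 (mod 43). Now have (11|43).
Both 11 ≡ 3 and 43 ≡ 3 (mod 4), so reciprocity gives (11|43) = -(43|11). Reduce: 43 ≡ 10 (mod 11). Now have -(10|11).
Factor out 2: 10 = 2·5. Since 11 ≡ 3 (mod 8), (2|11) = -1. Now have (5|11).
5 ≡ 1 (mod 4), so quadratic reciprocity gives (5|11) = (11|5). Reduce: 11 ≡ 1 (mod 5). Now have (1|5).
(1|5) = 1. Collecting the sign factors: 1.
(-3303|6337) = 1, and 6337 is prime, so -3303 is a quadratic residue mod 6337.

yes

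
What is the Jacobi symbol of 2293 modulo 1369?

Reduce the numerator: 2293 ≡ 924 (mod 1369), so (2293/1369) = (924/1369).
Factor out 2: 924 = 2^2·231. Since 1369 ≡ 1 (mod 8), (2/1369) = +1, and (2/1369)^2 = +1. Now have (231/1369).
1369 ≡ 1 (mod 4), so quadratic reciprocity gives (231/1369) = (1369/231). Reduce: 1369 ≡ 214 (mod 231). Now have (214/231).
Factor out 2: 214 = 2·107. Since 231 ≡ 7 (mod 8), (2/231) = +1. Now have (107/231).
Both 107 ≡ 3 and 231 ≡ 3 (mod 4), so reciprocity gives (107/231) = -(231/107). Reduce: 231 ≡ 17 (mod 107). Now have -(17/107).
17 ≡ 1 (mod 4), so quadratic reciprocity gives (17/107) = (107/17). Reduce: 107 ≡ 5 (mod 17). Now have -(5/17).
5 ≡ 1 (mod 4), so quadratic reciprocity gives (5/17) = (17/5). Reduce: 17 ≡ 2 (mod 5). Now have -(2/5).
Factor out 2: 2 = 2. Since 5 ≡ 5 (mod 8), (2/5) = -1. Now have (1/5).
(1/5) = 1. Collecting the sign factors: 1.

1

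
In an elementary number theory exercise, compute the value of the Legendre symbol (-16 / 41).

Pull out -1: (-16 / 41) = (-1 / 41)·(16 / 41). Since 41 ≡ 1 (mod 4), (-1 / 41) = +1. Now have (16 / 41).
Factor out 2: 16 = 2^4. Since 41 ≡ 1 (mod 8), (2 / 41) = +1, and (2 / 41)^4 = +1. Now have (1 / 41).
(1 / 41) = 1. Collecting the sign factors: 1.

1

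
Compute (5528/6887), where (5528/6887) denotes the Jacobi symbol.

(5528/6887)
  = (691/6887)    [6887 ≡ 7 mod 8 ⇒ (2/6887)^3 = +1]
  = -(6887/691)    [QR: both ≡ 3 mod 4, sign flips]
  = -(668/691)    [6887 ≡ 668 mod 691]
  = -(167/691)    [691 ≡ 3 mod 8 ⇒ (2/691)^2 = +1]
  = (691/167)    [QR: both ≡ 3 mod 4, sign flips]
  = (23/167)    [691 ≡ 23 mod 167]
  = -(167/23)    [QR: both ≡ 3 mod 4, sign flips]
  = -(6/23)    [167 ≡ 6 mod 23]
  = -(3/23)    [23 ≡ 7 mod 8 ⇒ (2/23) = +1]
  = (23/3)    [QR: both ≡ 3 mod 4, sign flips]
  = (2/3)    [23 ≡ 2 mod 3]
  = -(1/3)    [3 ≡ 3 mod 8 ⇒ (2/3) = -1]
  = -1    [(1/3) = 1]

-1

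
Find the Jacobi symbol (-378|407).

Pull out -1: (-378|407) = (-1|407)·(378|407). Since 407 ≡ 3 (mod 4), (-1|407) = -1. Now have -(378|407).
Factor out 2: 378 = 2·189. Since 407 ≡ 7 (mod 8), (2|407) = +1. Now have -(189|407).
189 ≡ 1 (mod 4), so quadratic reciprocity gives (189|407) = (407|189). Reduce: 407 ≡ 29 (mod 189). Now have -(29|189).
29 ≡ 1 (mod 4), so quadratic reciprocity gives (29|189) = (189|29). Reduce: 189 ≡ 15 (mod 29). Now have -(15|29).
29 ≡ 1 (mod 4), so quadratic reciprocity gives (15|29) = (29|15). Reduce: 29 ≡ 14 (mod 15). Now have -(14|15).
Factor out 2: 14 = 2·7. Since 15 ≡ 7 (mod 8), (2|15) = +1. Now have -(7|15).
Both 7 ≡ 3 and 15 ≡ 3 (mod 4), so reciprocity gives (7|15) = -(15|7). Reduce: 15 ≡ 1 (mod 7). Now have (1|7).
(1|7) = 1. Collecting the sign factors: 1.

1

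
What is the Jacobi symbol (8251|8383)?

-1

Both 8251 ≡ 3 and 8383 ≡ 3 (mod 4), so reciprocity gives (8251|8383) = -(8383|8251). Reduce: 8383 ≡ 132 (mod 8251). Now have -(132|8251).
Factor out 2: 132 = 2^2·33. Since 8251 ≡ 3 (mod 8), (2|8251) = -1, and (2|8251)^2 = +1. Now have -(33|8251).
33 ≡ 1 (mod 4), so quadratic reciprocity gives (33|8251) = (8251|33). Reduce: 8251 ≡ 1 (mod 33). Now have -(1|33).
(1|33) = 1. Collecting the sign factors: -1.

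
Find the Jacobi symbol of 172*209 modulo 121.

By multiplicativity, (172·209/121) = (172/121)·(209/121).
First factor (172/121):
(172/121)
  = (51/121)    [172 ≡ 51 mod 121]
  = (121/51)    [QR: 121 ≡ 1 mod 4, sign kept]
  = (19/51)    [121 ≡ 19 mod 51]
  = -(51/19)    [QR: both ≡ 3 mod 4, sign flips]
  = -(13/19)    [51 ≡ 13 mod 19]
  = -(19/13)    [QR: 13 ≡ 1 mod 4, sign kept]
  = -(6/13)    [19 ≡ 6 mod 13]
  = (3/13)    [13 ≡ 5 mod 8 ⇒ (2/13) = -1]
  = (13/3)    [QR: 13 ≡ 1 mod 4, sign kept]
  = (1/3)    [13 ≡ 1 mod 3]
  = 1    [(1/3) = 1]
Second factor (209/121):
(209/121)
  = (88/121)    [209 ≡ 88 mod 121]
  = (11/121)    [121 ≡ 1 mod 8 ⇒ (2/121)^3 = +1]
  = (121/11)    [QR: 121 ≡ 1 mod 4, sign kept]
  = (0/11)    [121 ≡ 0 mod 11]
  = 0    [numerator 0, gcd > 1]
Product: (1)·(0) = 0.

0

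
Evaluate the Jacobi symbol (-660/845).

0

(-660/845)
  = (185/845)    [-660 ≡ 185 mod 845]
  = (845/185)    [QR: 185 ≡ 1 mod 4, sign kept]
  = (105/185)    [845 ≡ 105 mod 185]
  = (185/105)    [QR: 105 ≡ 1 mod 4, sign kept]
  = (80/105)    [185 ≡ 80 mod 105]
  = (5/105)    [105 ≡ 1 mod 8 ⇒ (2/105)^4 = +1]
  = (105/5)    [QR: 5 ≡ 1 mod 4, sign kept]
  = (0/5)    [105 ≡ 0 mod 5]
  = 0    [numerator 0, gcd > 1]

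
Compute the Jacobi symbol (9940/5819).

Reduce the numerator: 9940 ≡ 4121 (mod 5819), so (9940/5819) = (4121/5819).
4121 ≡ 1 (mod 4), so quadratic reciprocity gives (4121/5819) = (5819/4121). Reduce: 5819 ≡ 1698 (mod 4121). Now have (1698/4121).
Factor out 2: 1698 = 2·849. Since 4121 ≡ 1 (mod 8), (2/4121) = +1. Now have (849/4121).
849 ≡ 1 (mod 4), so quadratic reciprocity gives (849/4121) = (4121/849). Reduce: 4121 ≡ 725 (mod 849). Now have (725/849).
725 ≡ 1 (mod 4), so quadratic reciprocity gives (725/849) = (849/725). Reduce: 849 ≡ 124 (mod 725). Now have (124/725).
Factor out 2: 124 = 2^2·31. Since 725 ≡ 5 (mod 8), (2/725) = -1, and (2/725)^2 = +1. Now have (31/725).
725 ≡ 1 (mod 4), so quadratic reciprocity gives (31/725) = (725/31). Reduce: 725 ≡ 12 (mod 31). Now have (12/31).
Factor out 2: 12 = 2^2·3. Since 31 ≡ 7 (mod 8), (2/31) = +1, and (2/31)^2 = +1. Now have (3/31).
Both 3 ≡ 3 and 31 ≡ 3 (mod 4), so reciprocity gives (3/31) = -(31/3). Reduce: 31 ≡ 1 (mod 3). Now have -(1/3).
(1/3) = 1. Collecting the sign factors: -1.

-1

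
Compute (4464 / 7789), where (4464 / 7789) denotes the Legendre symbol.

(4464 / 7789)
  = (279 / 7789)    [7789 ≡ 5 mod 8 ⇒ (2 / 7789)^4 = +1]
  = (7789 / 279)    [QR: 7789 ≡ 1 mod 4, sign kept]
  = (256 / 279)    [7789 ≡ 256 mod 279]
  = (1 / 279)    [279 ≡ 7 mod 8 ⇒ (2 / 279)^8 = +1]
  = 1    [(1 / 279) = 1]

1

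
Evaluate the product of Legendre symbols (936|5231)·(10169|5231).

1

By multiplicativity, (936·10169|5231) = (936|5231)·(10169|5231).
First factor (936|5231):
Factor out 2: 936 = 2^3·117. Since 5231 ≡ 7 (mod 8), (2|5231) = +1, and (2|5231)^3 = +1. Now have (117|5231).
117 ≡ 1 (mod 4), so quadratic reciprocity gives (117|5231) = (5231|117). Reduce: 5231 ≡ 83 (mod 117). Now have (83|117).
117 ≡ 1 (mod 4), so quadratic reciprocity gives (83|117) = (117|83). Reduce: 117 ≡ 34 (mod 83). Now have (34|83).
Factor out 2: 34 = 2·17. Since 83 ≡ 3 (mod 8), (2|83) = -1. Now have -(17|83).
17 ≡ 1 (mod 4), so quadratic reciprocity gives (17|83) = (83|17). Reduce: 83 ≡ 15 (mod 17). Now have -(15|17).
17 ≡ 1 (mod 4), so quadratic reciprocity gives (15|17) = (17|15). Reduce: 17 ≡ 2 (mod 15). Now have -(2|15).
Factor out 2: 2 = 2. Since 15 ≡ 7 (mod 8), (2|15) = +1. Now have -(1|15).
(1|15) = 1. Collecting the sign factors: -1.
Second factor (10169|5231):
Reduce the numerator: 10169 ≡ 4938 (mod 5231), so (10169|5231) = (4938|5231).
Factor out 2: 4938 = 2·2469. Since 5231 ≡ 7 (mod 8), (2|5231) = +1. Now have (2469|5231).
2469 ≡ 1 (mod 4), so quadratic reciprocity gives (2469|5231) = (5231|2469). Reduce: 5231 ≡ 293 (mod 2469). Now have (293|2469).
293 ≡ 1 (mod 4), so quadratic reciprocity gives (293|2469) = (2469|293). Reduce: 2469 ≡ 125 (mod 293). Now have (125|293).
125 ≡ 1 (mod 4), so quadratic reciprocity gives (125|293) = (293|125). Reduce: 293 ≡ 43 (mod 125). Now have (43|125).
125 ≡ 1 (mod 4), so quadratic reciprocity gives (43|125) = (125|43). Reduce: 125 ≡ 39 (mod 43). Now have (39|43).
Both 39 ≡ 3 and 43 ≡ 3 (mod 4), so reciprocity gives (39|43) = -(43|39). Reduce: 43 ≡ 4 (mod 39). Now have -(4|39).
Factor out 2: 4 = 2^2. Since 39 ≡ 7 (mod 8), (2|39) = +1, and (2|39)^2 = +1. Now have -(1|39).
(1|39) = 1. Collecting the sign factors: -1.
Product: (-1)·(-1) = 1.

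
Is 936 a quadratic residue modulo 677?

no

(936|677)
  = (259|677)    [936 ≡ 259 mod 677]
  = (677|259)    [QR: 677 ≡ 1 mod 4, sign kept]
  = (159|259)    [677 ≡ 159 mod 259]
  = -(259|159)    [QR: both ≡ 3 mod 4, sign flips]
  = -(100|159)    [259 ≡ 100 mod 159]
  = -(25|159)    [159 ≡ 7 mod 8 ⇒ (2|159)^2 = +1]
  = -(159|25)    [QR: 25 ≡ 1 mod 4, sign kept]
  = -(9|25)    [159 ≡ 9 mod 25]
  = -(25|9)    [QR: 9 ≡ 1 mod 4, sign kept]
  = -(7|9)    [25 ≡ 7 mod 9]
  = -(9|7)    [QR: 9 ≡ 1 mod 4, sign kept]
  = -(2|7)    [9 ≡ 2 mod 7]
  = -(1|7)    [7 ≡ 7 mod 8 ⇒ (2|7) = +1]
  = -1    [(1|7) = 1]
(936|677) = -1, and 677 is prime, so 936 is not a quadratic residue mod 677.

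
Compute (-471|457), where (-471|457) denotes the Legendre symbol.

1

Pull out -1: (-471|457) = (-1|457)·(471|457). Since 457 ≡ 1 (mod 4), (-1|457) = +1. Now have (471|457).
Reduce the numerator: 471 ≡ 14 (mod 457), so (471|457) = (14|457).
Factor out 2: 14 = 2·7. Since 457 ≡ 1 (mod 8), (2|457) = +1. Now have (7|457).
457 ≡ 1 (mod 4), so quadratic reciprocity gives (7|457) = (457|7). Reduce: 457 ≡ 2 (mod 7). Now have (2|7).
Factor out 2: 2 = 2. Since 7 ≡ 7 (mod 8), (2|7) = +1. Now have (1|7).
(1|7) = 1. Collecting the sign factors: 1.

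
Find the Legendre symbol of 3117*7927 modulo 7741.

By multiplicativity, (3117·7927/7741) = (3117/7741)·(7927/7741).
First factor (3117/7741):
(3117/7741)
  = (7741/3117)    [QR: 3117 ≡ 1 mod 4, sign kept]
  = (1507/3117)    [7741 ≡ 1507 mod 3117]
  = (3117/1507)    [QR: 3117 ≡ 1 mod 4, sign kept]
  = (103/1507)    [3117 ≡ 103 mod 1507]
  = -(1507/103)    [QR: both ≡ 3 mod 4, sign flips]
  = -(65/103)    [1507 ≡ 65 mod 103]
  = -(103/65)    [QR: 65 ≡ 1 mod 4, sign kept]
  = -(38/65)    [103 ≡ 38 mod 65]
  = -(19/65)    [65 ≡ 1 mod 8 ⇒ (2/65) = +1]
  = -(65/19)    [QR: 65 ≡ 1 mod 4, sign kept]
  = -(8/19)    [65 ≡ 8 mod 19]
  = (1/19)    [19 ≡ 3 mod 8 ⇒ (2/19)^3 = -1]
  = 1    [(1/19) = 1]
Second factor (7927/7741):
(7927/7741)
  = (186/7741)    [7927 ≡ 186 mod 7741]
  = -(93/7741)    [7741 ≡ 5 mod 8 ⇒ (2/7741) = -1]
  = -(7741/93)    [QR: 93 ≡ 1 mod 4, sign kept]
  = -(22/93)    [7741 ≡ 22 mod 93]
  = (11/93)    [93 ≡ 5 mod 8 ⇒ (2/93) = -1]
  = (93/11)    [QR: 93 ≡ 1 mod 4, sign kept]
  = (5/11)    [93 ≡ 5 mod 11]
  = (11/5)    [QR: 5 ≡ 1 mod 4, sign kept]
  = (1/5)    [11 ≡ 1 mod 5]
  = 1    [(1/5) = 1]
Product: (1)·(1) = 1.

1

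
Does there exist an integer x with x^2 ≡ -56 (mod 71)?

yes

(-56/71)
  = (15/71)    [-56 ≡ 15 mod 71]
  = -(71/15)    [QR: both ≡ 3 mod 4, sign flips]
  = -(11/15)    [71 ≡ 11 mod 15]
  = (15/11)    [QR: both ≡ 3 mod 4, sign flips]
  = (4/11)    [15 ≡ 4 mod 11]
  = (1/11)    [11 ≡ 3 mod 8 ⇒ (2/11)^2 = +1]
  = 1    [(1/11) = 1]
The Legendre symbol is 1, so x^2 ≡ -56 (mod 71) has solution.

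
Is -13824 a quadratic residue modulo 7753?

yes

Reduce the numerator: -13824 ≡ 1682 (mod 7753), so (-13824/7753) = (1682/7753).
Factor out 2: 1682 = 2·841. Since 7753 ≡ 1 (mod 8), (2/7753) = +1. Now have (841/7753).
841 ≡ 1 (mod 4), so quadratic reciprocity gives (841/7753) = (7753/841). Reduce: 7753 ≡ 184 (mod 841). Now have (184/841).
Factor out 2: 184 = 2^3·23. Since 841 ≡ 1 (mod 8), (2/841) = +1, and (2/841)^3 = +1. Now have (23/841).
841 ≡ 1 (mod 4), so quadratic reciprocity gives (23/841) = (841/23). Reduce: 841 ≡ 13 (mod 23). Now have (13/23).
13 ≡ 1 (mod 4), so quadratic reciprocity gives (13/23) = (23/13). Reduce: 23 ≡ 10 (mod 13). Now have (10/13).
Factor out 2: 10 = 2·5. Since 13 ≡ 5 (mod 8), (2/13) = -1. Now have -(5/13).
5 ≡ 1 (mod 4), so quadratic reciprocity gives (5/13) = (13/5). Reduce: 13 ≡ 3 (mod 5). Now have -(3/5).
5 ≡ 1 (mod 4), so quadratic reciprocity gives (3/5) = (5/3). Reduce: 5 ≡ 2 (mod 3). Now have -(2/3).
Factor out 2: 2 = 2. Since 3 ≡ 3 (mod 8), (2/3) = -1. Now have (1/3).
(1/3) = 1. Collecting the sign factors: 1.
(-13824/7753) = 1, and 7753 is prime, so -13824 is a quadratic residue mod 7753.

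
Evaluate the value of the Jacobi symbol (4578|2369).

Reduce the numerator: 4578 ≡ 2209 (mod 2369), so (4578|2369) = (2209|2369).
2209 ≡ 1 (mod 4), so quadratic reciprocity gives (2209|2369) = (2369|2209). Reduce: 2369 ≡ 160 (mod 2209). Now have (160|2209).
Factor out 2: 160 = 2^5·5. Since 2209 ≡ 1 (mod 8), (2|2209) = +1, and (2|2209)^5 = +1. Now have (5|2209).
5 ≡ 1 (mod 4), so quadratic reciprocity gives (5|2209) = (2209|5). Reduce: 2209 ≡ 4 (mod 5). Now have (4|5).
Factor out 2: 4 = 2^2. Since 5 ≡ 5 (mod 8), (2|5) = -1, and (2|5)^2 = +1. Now have (1|5).
(1|5) = 1. Collecting the sign factors: 1.

1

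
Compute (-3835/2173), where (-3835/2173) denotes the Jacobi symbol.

(-3835/2173)
  = (3835/2173)    [2173 ≡ 1 mod 4 ⇒ (-1/2173) = +1]
  = (1662/2173)    [3835 ≡ 1662 mod 2173]
  = -(831/2173)    [2173 ≡ 5 mod 8 ⇒ (2/2173) = -1]
  = -(2173/831)    [QR: 2173 ≡ 1 mod 4, sign kept]
  = -(511/831)    [2173 ≡ 511 mod 831]
  = (831/511)    [QR: both ≡ 3 mod 4, sign flips]
  = (320/511)    [831 ≡ 320 mod 511]
  = (5/511)    [511 ≡ 7 mod 8 ⇒ (2/511)^6 = +1]
  = (511/5)    [QR: 5 ≡ 1 mod 4, sign kept]
  = (1/5)    [511 ≡ 1 mod 5]
  = 1    [(1/5) = 1]

1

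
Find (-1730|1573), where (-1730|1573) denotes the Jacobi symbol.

Reduce the numerator: -1730 ≡ 1416 (mod 1573), so (-1730|1573) = (1416|1573).
Factor out 2: 1416 = 2^3·177. Since 1573 ≡ 5 (mod 8), (2|1573) = -1, and (2|1573)^3 = -1. Now have -(177|1573).
177 ≡ 1 (mod 4), so quadratic reciprocity gives (177|1573) = (1573|177). Reduce: 1573 ≡ 157 (mod 177). Now have -(157|177).
157 ≡ 1 (mod 4), so quadratic reciprocity gives (157|177) = (177|157). Reduce: 177 ≡ 20 (mod 157). Now have -(20|157).
Factor out 2: 20 = 2^2·5. Since 157 ≡ 5 (mod 8), (2|157) = -1, and (2|157)^2 = +1. Now have -(5|157).
5 ≡ 1 (mod 4), so quadratic reciprocity gives (5|157) = (157|5). Reduce: 157 ≡ 2 (mod 5). Now have -(2|5).
Factor out 2: 2 = 2. Since 5 ≡ 5 (mod 8), (2|5) = -1. Now have (1|5).
(1|5) = 1. Collecting the sign factors: 1.

1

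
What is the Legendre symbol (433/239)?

Reduce the numerator: 433 ≡ 194 (mod 239), so (433/239) = (194/239).
Factor out 2: 194 = 2·97. Since 239 ≡ 7 (mod 8), (2/239) = +1. Now have (97/239).
97 ≡ 1 (mod 4), so quadratic reciprocity gives (97/239) = (239/97). Reduce: 239 ≡ 45 (mod 97). Now have (45/97).
45 ≡ 1 (mod 4), so quadratic reciprocity gives (45/97) = (97/45). Reduce: 97 ≡ 7 (mod 45). Now have (7/45).
45 ≡ 1 (mod 4), so quadratic reciprocity gives (7/45) = (45/7). Reduce: 45 ≡ 3 (mod 7). Now have (3/7).
Both 3 ≡ 3 and 7 ≡ 3 (mod 4), so reciprocity gives (3/7) = -(7/3). Reduce: 7 ≡ 1 (mod 3). Now have -(1/3).
(1/3) = 1. Collecting the sign factors: -1.

-1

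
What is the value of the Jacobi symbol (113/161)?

-1

(113/161)
  = (161/113)    [QR: 113 ≡ 1 mod 4, sign kept]
  = (48/113)    [161 ≡ 48 mod 113]
  = (3/113)    [113 ≡ 1 mod 8 ⇒ (2/113)^4 = +1]
  = (113/3)    [QR: 113 ≡ 1 mod 4, sign kept]
  = (2/3)    [113 ≡ 2 mod 3]
  = -(1/3)    [3 ≡ 3 mod 8 ⇒ (2/3) = -1]
  = -1    [(1/3) = 1]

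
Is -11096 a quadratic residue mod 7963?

(-11096/7963)
  = (4830/7963)    [-11096 ≡ 4830 mod 7963]
  = -(2415/7963)    [7963 ≡ 3 mod 8 ⇒ (2/7963) = -1]
  = (7963/2415)    [QR: both ≡ 3 mod 4, sign flips]
  = (718/2415)    [7963 ≡ 718 mod 2415]
  = (359/2415)    [2415 ≡ 7 mod 8 ⇒ (2/2415) = +1]
  = -(2415/359)    [QR: both ≡ 3 mod 4, sign flips]
  = -(261/359)    [2415 ≡ 261 mod 359]
  = -(359/261)    [QR: 261 ≡ 1 mod 4, sign kept]
  = -(98/261)    [359 ≡ 98 mod 261]
  = (49/261)    [261 ≡ 5 mod 8 ⇒ (2/261) = -1]
  = (261/49)    [QR: 49 ≡ 1 mod 4, sign kept]
  = (16/49)    [261 ≡ 16 mod 49]
  = (1/49)    [49 ≡ 1 mod 8 ⇒ (2/49)^4 = +1]
  = 1    [(1/49) = 1]
(-11096/7963) = 1, and 7963 is prime, so -11096 is a quadratic residue mod 7963.

yes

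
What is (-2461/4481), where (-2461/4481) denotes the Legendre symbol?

(-2461/4481)
  = (2461/4481)    [4481 ≡ 1 mod 4 ⇒ (-1/4481) = +1]
  = (4481/2461)    [QR: 2461 ≡ 1 mod 4, sign kept]
  = (2020/2461)    [4481 ≡ 2020 mod 2461]
  = (505/2461)    [2461 ≡ 5 mod 8 ⇒ (2/2461)^2 = +1]
  = (2461/505)    [QR: 505 ≡ 1 mod 4, sign kept]
  = (441/505)    [2461 ≡ 441 mod 505]
  = (505/441)    [QR: 441 ≡ 1 mod 4, sign kept]
  = (64/441)    [505 ≡ 64 mod 441]
  = (1/441)    [441 ≡ 1 mod 8 ⇒ (2/441)^6 = +1]
  = 1    [(1/441) = 1]

1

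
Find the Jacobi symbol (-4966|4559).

(-4966|4559)
  = -(4966|4559)    [4559 ≡ 3 mod 4 ⇒ (-1|4559) = -1]
  = -(407|4559)    [4966 ≡ 407 mod 4559]
  = (4559|407)    [QR: both ≡ 3 mod 4, sign flips]
  = (82|407)    [4559 ≡ 82 mod 407]
  = (41|407)    [407 ≡ 7 mod 8 ⇒ (2|407) = +1]
  = (407|41)    [QR: 41 ≡ 1 mod 4, sign kept]
  = (38|41)    [407 ≡ 38 mod 41]
  = (19|41)    [41 ≡ 1 mod 8 ⇒ (2|41) = +1]
  = (41|19)    [QR: 41 ≡ 1 mod 4, sign kept]
  = (3|19)    [41 ≡ 3 mod 19]
  = -(19|3)    [QR: both ≡ 3 mod 4, sign flips]
  = -(1|3)    [19 ≡ 1 mod 3]
  = -1    [(1|3) = 1]

-1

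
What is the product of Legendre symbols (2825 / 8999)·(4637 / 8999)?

-1

By multiplicativity, (2825·4637 / 8999) = (2825 / 8999)·(4637 / 8999).
First factor (2825 / 8999):
(2825 / 8999)
  = (8999 / 2825)    [QR: 2825 ≡ 1 mod 4, sign kept]
  = (524 / 2825)    [8999 ≡ 524 mod 2825]
  = (131 / 2825)    [2825 ≡ 1 mod 8 ⇒ (2 / 2825)^2 = +1]
  = (2825 / 131)    [QR: 2825 ≡ 1 mod 4, sign kept]
  = (74 / 131)    [2825 ≡ 74 mod 131]
  = -(37 / 131)    [131 ≡ 3 mod 8 ⇒ (2 / 131) = -1]
  = -(131 / 37)    [QR: 37 ≡ 1 mod 4, sign kept]
  = -(20 / 37)    [131 ≡ 20 mod 37]
  = -(5 / 37)    [37 ≡ 5 mod 8 ⇒ (2 / 37)^2 = +1]
  = -(37 / 5)    [QR: 5 ≡ 1 mod 4, sign kept]
  = -(2 / 5)    [37 ≡ 2 mod 5]
  = (1 / 5)    [5 ≡ 5 mod 8 ⇒ (2 / 5) = -1]
  = 1    [(1 / 5) = 1]
Second factor (4637 / 8999):
(4637 / 8999)
  = (8999 / 4637)    [QR: 4637 ≡ 1 mod 4, sign kept]
  = (4362 / 4637)    [8999 ≡ 4362 mod 4637]
  = -(2181 / 4637)    [4637 ≡ 5 mod 8 ⇒ (2 / 4637) = -1]
  = -(4637 / 2181)    [QR: 2181 ≡ 1 mod 4, sign kept]
  = -(275 / 2181)    [4637 ≡ 275 mod 2181]
  = -(2181 / 275)    [QR: 2181 ≡ 1 mod 4, sign kept]
  = -(256 / 275)    [2181 ≡ 256 mod 275]
  = -(1 / 275)    [275 ≡ 3 mod 8 ⇒ (2 / 275)^8 = +1]
  = -1    [(1 / 275) = 1]
Product: (1)·(-1) = -1.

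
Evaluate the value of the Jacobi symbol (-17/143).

1

(-17/143)
  = -(17/143)    [143 ≡ 3 mod 4 ⇒ (-1/143) = -1]
  = -(143/17)    [QR: 17 ≡ 1 mod 4, sign kept]
  = -(7/17)    [143 ≡ 7 mod 17]
  = -(17/7)    [QR: 17 ≡ 1 mod 4, sign kept]
  = -(3/7)    [17 ≡ 3 mod 7]
  = (7/3)    [QR: both ≡ 3 mod 4, sign flips]
  = (1/3)    [7 ≡ 1 mod 3]
  = 1    [(1/3) = 1]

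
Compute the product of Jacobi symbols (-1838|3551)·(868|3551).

1

By multiplicativity, (-1838·868|3551) = (-1838|3551)·(868|3551).
First factor (-1838|3551):
Reduce the numerator: -1838 ≡ 1713 (mod 3551), so (-1838|3551) = (1713|3551).
1713 ≡ 1 (mod 4), so quadratic reciprocity gives (1713|3551) = (3551|1713). Reduce: 3551 ≡ 125 (mod 1713). Now have (125|1713).
125 ≡ 1 (mod 4), so quadratic reciprocity gives (125|1713) = (1713|125). Reduce: 1713 ≡ 88 (mod 125). Now have (88|125).
Factor out 2: 88 = 2^3·11. Since 125 ≡ 5 (mod 8), (2|125) = -1, and (2|125)^3 = -1. Now have -(11|125).
125 ≡ 1 (mod 4), so quadratic reciprocity gives (11|125) = (125|11). Reduce: 125 ≡ 4 (mod 11). Now have -(4|11).
Factor out 2: 4 = 2^2. Since 11 ≡ 3 (mod 8), (2|11) = -1, and (2|11)^2 = +1. Now have -(1|11).
(1|11) = 1. Collecting the sign factors: -1.
Second factor (868|3551):
Factor out 2: 868 = 2^2·217. Since 3551 ≡ 7 (mod 8), (2|3551) = +1, and (2|3551)^2 = +1. Now have (217|3551).
217 ≡ 1 (mod 4), so quadratic reciprocity gives (217|3551) = (3551|217). Reduce: 3551 ≡ 79 (mod 217). Now have (79|217).
217 ≡ 1 (mod 4), so quadratic reciprocity gives (79|217) = (217|79). Reduce: 217 ≡ 59 (mod 79). Now have (59|79).
Both 59 ≡ 3 and 79 ≡ 3 (mod 4), so reciprocity gives (59|79) = -(79|59). Reduce: 79 ≡ 20 (mod 59). Now have -(20|59).
Factor out 2: 20 = 2^2·5. Since 59 ≡ 3 (mod 8), (2|59) = -1, and (2|59)^2 = +1. Now have -(5|59).
5 ≡ 1 (mod 4), so quadratic reciprocity gives (5|59) = (59|5). Reduce: 59 ≡ 4 (mod 5). Now have -(4|5).
Factor out 2: 4 = 2^2. Since 5 ≡ 5 (mod 8), (2|5) = -1, and (2|5)^2 = +1. Now have -(1|5).
(1|5) = 1. Collecting the sign factors: -1.
Product: (-1)·(-1) = 1.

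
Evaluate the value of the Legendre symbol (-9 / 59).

Pull out -1: (-9 / 59) = (-1 / 59)·(9 / 59). Since 59 ≡ 3 (mod 4), (-1 / 59) = -1. Now have -(9 / 59).
9 ≡ 1 (mod 4), so quadratic reciprocity gives (9 / 59) = (59 / 9). Reduce: 59 ≡ 5 (mod 9). Now have -(5 / 9).
5 ≡ 1 (mod 4), so quadratic reciprocity gives (5 / 9) = (9 / 5). Reduce: 9 ≡ 4 (mod 5). Now have -(4 / 5).
Factor out 2: 4 = 2^2. Since 5 ≡ 5 (mod 8), (2 / 5) = -1, and (2 / 5)^2 = +1. Now have -(1 / 5).
(1 / 5) = 1. Collecting the sign factors: -1.

-1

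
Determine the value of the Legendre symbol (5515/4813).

-1

(5515/4813)
  = (702/4813)    [5515 ≡ 702 mod 4813]
  = -(351/4813)    [4813 ≡ 5 mod 8 ⇒ (2/4813) = -1]
  = -(4813/351)    [QR: 4813 ≡ 1 mod 4, sign kept]
  = -(250/351)    [4813 ≡ 250 mod 351]
  = -(125/351)    [351 ≡ 7 mod 8 ⇒ (2/351) = +1]
  = -(351/125)    [QR: 125 ≡ 1 mod 4, sign kept]
  = -(101/125)    [351 ≡ 101 mod 125]
  = -(125/101)    [QR: 101 ≡ 1 mod 4, sign kept]
  = -(24/101)    [125 ≡ 24 mod 101]
  = (3/101)    [101 ≡ 5 mod 8 ⇒ (2/101)^3 = -1]
  = (101/3)    [QR: 101 ≡ 1 mod 4, sign kept]
  = (2/3)    [101 ≡ 2 mod 3]
  = -(1/3)    [3 ≡ 3 mod 8 ⇒ (2/3) = -1]
  = -1    [(1/3) = 1]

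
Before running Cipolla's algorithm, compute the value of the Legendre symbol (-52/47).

1

(-52/47)
  = (42/47)    [-52 ≡ 42 mod 47]
  = (21/47)    [47 ≡ 7 mod 8 ⇒ (2/47) = +1]
  = (47/21)    [QR: 21 ≡ 1 mod 4, sign kept]
  = (5/21)    [47 ≡ 5 mod 21]
  = (21/5)    [QR: 5 ≡ 1 mod 4, sign kept]
  = (1/5)    [21 ≡ 1 mod 5]
  = 1    [(1/5) = 1]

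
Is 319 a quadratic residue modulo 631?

(319|631)
  = -(631|319)    [QR: both ≡ 3 mod 4, sign flips]
  = -(312|319)    [631 ≡ 312 mod 319]
  = -(39|319)    [319 ≡ 7 mod 8 ⇒ (2|319)^3 = +1]
  = (319|39)    [QR: both ≡ 3 mod 4, sign flips]
  = (7|39)    [319 ≡ 7 mod 39]
  = -(39|7)    [QR: both ≡ 3 mod 4, sign flips]
  = -(4|7)    [39 ≡ 4 mod 7]
  = -(1|7)    [7 ≡ 7 mod 8 ⇒ (2|7)^2 = +1]
  = -1    [(1|7) = 1]
The Legendre symbol is -1, so x^2 ≡ 319 (mod 631) has no solution.

no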